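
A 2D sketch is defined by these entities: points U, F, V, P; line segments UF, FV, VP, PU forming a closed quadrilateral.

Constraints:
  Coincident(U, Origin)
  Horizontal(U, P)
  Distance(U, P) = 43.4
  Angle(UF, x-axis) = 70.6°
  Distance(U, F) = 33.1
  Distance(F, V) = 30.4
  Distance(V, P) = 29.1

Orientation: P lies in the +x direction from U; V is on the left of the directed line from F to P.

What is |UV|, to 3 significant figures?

50.5

U is at the origin; U and P share the same y with |UP| = 43.4 and P in +x, so P = (43.4, 0). UF runs at 70.6° with |UF| = 33.1, so F = (11.0, 31.2). V is determined by |FV| = 30.4 and |VP| = 29.1 together: it lies at the intersection of circle(F, 30.4) and circle(P, 29.1). With |FP| = 45.0, the foot of the radical line on FP is 23.4 from F and the perpendicular offset is √(30.4² − 23.4²) = 19.5. Taking the left-of-FP solution: V = (41.3, 29.0).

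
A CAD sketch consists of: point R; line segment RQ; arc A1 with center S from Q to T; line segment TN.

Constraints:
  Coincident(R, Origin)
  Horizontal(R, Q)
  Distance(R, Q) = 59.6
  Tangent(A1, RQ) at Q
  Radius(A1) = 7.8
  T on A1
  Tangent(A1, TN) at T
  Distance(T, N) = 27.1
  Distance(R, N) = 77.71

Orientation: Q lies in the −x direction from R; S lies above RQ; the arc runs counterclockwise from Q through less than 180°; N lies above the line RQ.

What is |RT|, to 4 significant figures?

54.85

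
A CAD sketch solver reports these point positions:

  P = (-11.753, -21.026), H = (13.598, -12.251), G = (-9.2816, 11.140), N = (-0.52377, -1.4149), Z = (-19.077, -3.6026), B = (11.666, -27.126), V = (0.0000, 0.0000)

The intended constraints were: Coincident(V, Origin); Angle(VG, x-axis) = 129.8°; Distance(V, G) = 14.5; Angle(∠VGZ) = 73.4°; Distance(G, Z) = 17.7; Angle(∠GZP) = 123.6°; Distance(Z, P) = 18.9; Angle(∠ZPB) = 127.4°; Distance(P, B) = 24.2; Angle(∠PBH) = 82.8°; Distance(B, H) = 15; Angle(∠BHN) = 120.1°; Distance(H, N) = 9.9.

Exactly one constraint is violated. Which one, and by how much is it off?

Distance(H, N) = 9.9 — off by 7.90.

V = (0.00, 0.00) ✓; VG at 129.8° ✓; |VG| = 14.50 ✓; ∠VGZ = 73.40° ✓; |GZ| = 17.70 ✓; ∠GZP = 123.6° ✓; |ZP| = 18.90 ✓; ∠ZPB = 127.4° ✓; |PB| = 24.20 ✓; ∠PBH = 82.80° ✓; |BH| = 15.00 ✓; ∠BHN = 120.1° ✓; |HN| = 17.80 ✗.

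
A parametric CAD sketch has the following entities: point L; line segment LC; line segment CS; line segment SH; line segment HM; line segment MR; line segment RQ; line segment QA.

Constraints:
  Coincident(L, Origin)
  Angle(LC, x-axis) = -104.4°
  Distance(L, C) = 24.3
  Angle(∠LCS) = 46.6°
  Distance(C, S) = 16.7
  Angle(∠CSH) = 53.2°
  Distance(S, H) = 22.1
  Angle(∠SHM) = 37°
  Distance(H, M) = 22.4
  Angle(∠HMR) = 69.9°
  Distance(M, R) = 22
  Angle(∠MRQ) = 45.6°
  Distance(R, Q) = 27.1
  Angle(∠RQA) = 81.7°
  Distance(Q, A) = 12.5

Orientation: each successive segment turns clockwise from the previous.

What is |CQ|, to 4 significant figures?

14.54

L is at the origin; LC runs at -104.4° with length 24.3, so C = (-6.043, -23.54). ∠LCS = 46.6° gives CS at 122.2° from the x-axis; with |CS| = 16.7, S = (-14.94, -9.405). ∠CSH = 53.2° gives SH at -4.600° from the x-axis; with |SH| = 22.1, H = (7.087, -11.18). ∠SHM = 37.0° gives HM at -147.6° from the x-axis; with |HM| = 22.4, M = (-11.83, -23.18). ∠HMR = 69.9° gives MR at 102.3° from the x-axis; with |MR| = 22.0, R = (-16.51, -1.685). ∠MRQ = 45.6° gives RQ at -32.10° from the x-axis; with |RQ| = 27.1, Q = (6.444, -16.09). Then |CQ| = |Q − C| = 14.54.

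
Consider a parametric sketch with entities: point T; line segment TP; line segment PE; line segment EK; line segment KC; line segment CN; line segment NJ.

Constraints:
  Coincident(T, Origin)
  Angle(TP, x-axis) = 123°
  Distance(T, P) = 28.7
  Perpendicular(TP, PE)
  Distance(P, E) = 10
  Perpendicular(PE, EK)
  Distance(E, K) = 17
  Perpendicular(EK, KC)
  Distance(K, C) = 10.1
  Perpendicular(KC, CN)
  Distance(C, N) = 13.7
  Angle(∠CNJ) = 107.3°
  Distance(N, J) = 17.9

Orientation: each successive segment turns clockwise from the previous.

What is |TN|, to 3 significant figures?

25.4

EK is perpendicular to KC, so KC runs at -147°; with |KC| = 10.1, C = (-6.46, 9.76). KC is perpendicular to CN, so CN runs at 123°; with |CN| = 13.7, N = (-13.9, 21.2). Then |TN| = |N − T| = 25.4.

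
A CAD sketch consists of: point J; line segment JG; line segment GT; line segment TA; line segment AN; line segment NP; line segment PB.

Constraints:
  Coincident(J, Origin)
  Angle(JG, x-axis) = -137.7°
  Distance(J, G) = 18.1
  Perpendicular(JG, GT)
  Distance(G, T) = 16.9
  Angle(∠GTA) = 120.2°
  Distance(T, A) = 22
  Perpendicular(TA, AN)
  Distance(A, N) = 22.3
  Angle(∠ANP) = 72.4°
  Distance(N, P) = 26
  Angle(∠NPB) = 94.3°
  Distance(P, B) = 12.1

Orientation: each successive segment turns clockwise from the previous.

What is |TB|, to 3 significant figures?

2.66

J is at the origin; JG runs at -137.7° with length 18.1, so G = (-13.4, -12.2). The perpendicularity gives GT at right angles to JG, so GT runs at 132°; with |GT| = 16.9, T = (-24.8, 0.318). ∠GTA = 120.2° gives TA at 72.5° from the x-axis; with |TA| = 22.0, A = (-18.1, 21.3). TA is perpendicular to AN, so AN runs at -17.5°; with |AN| = 22.3, N = (3.12, 14.6). ∠ANP = 72.4° gives NP at -125° from the x-axis; with |NP| = 26.0, P = (-11.8, -6.68). ∠NPB = 94.3° gives PB at 149° from the x-axis; with |PB| = 12.1, B = (-22.2, -0.482). Then |TB| = |B − T| = 2.66.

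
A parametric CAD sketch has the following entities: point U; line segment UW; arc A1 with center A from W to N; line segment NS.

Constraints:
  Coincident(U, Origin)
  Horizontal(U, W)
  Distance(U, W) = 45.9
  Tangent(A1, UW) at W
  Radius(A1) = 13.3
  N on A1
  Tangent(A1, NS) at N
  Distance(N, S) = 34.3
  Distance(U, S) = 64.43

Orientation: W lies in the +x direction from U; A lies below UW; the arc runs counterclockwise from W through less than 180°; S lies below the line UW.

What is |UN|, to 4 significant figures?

36.82

U is at the origin; UW is horizontal with |UW| = 45.9 and W on the +x side, so W = (45.90, 0.000). Since A1 is tangent to UW there, AW ⟂ UW, so A = W + (0, -13.3) = (45.90, -13.30). Since AN ⟂ NS (tangency), |AS| = √(13.3² + 34.3²) = 36.79 regardless of where N sits on A1. So S lies on both circle(U, 64.43) and circle(A, 36.79); the below-UW intersection is S = (40.94, -49.75). N is the foot of the tangent from S: N = (32.96, -16.39).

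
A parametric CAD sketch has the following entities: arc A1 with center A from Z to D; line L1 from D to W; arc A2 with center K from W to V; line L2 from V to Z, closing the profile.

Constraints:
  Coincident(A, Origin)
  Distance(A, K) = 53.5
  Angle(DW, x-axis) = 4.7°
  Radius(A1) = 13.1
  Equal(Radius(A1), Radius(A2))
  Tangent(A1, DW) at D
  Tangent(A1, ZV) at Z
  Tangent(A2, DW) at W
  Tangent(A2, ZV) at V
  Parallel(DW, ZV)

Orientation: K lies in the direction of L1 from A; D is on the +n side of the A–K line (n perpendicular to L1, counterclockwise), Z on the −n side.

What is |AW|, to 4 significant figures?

55.08

The slot axis is L1's direction at 4.7°, so u = (cos 4.7°, sin 4.7°) = (0.9966, 0.08194) and n = (−sin 4.7°, cos 4.7°) = (-0.08194, 0.9966). A is at the origin and K lies 53.5 along u from A, so K = 53.5·u = (53.32, 4.384). Tangency of A1 to both parallel lines with radius 13.1 puts D and Z at A ± 13.1·n: D = (-1.073, 13.06), Z = (1.073, -13.06). Equal radii place W and V the same way about K: W = K + 13.1·n = (52.25, 17.44), V = K − 13.1·n = (54.39, -8.672). Then |AW| = |W − A| = 55.08.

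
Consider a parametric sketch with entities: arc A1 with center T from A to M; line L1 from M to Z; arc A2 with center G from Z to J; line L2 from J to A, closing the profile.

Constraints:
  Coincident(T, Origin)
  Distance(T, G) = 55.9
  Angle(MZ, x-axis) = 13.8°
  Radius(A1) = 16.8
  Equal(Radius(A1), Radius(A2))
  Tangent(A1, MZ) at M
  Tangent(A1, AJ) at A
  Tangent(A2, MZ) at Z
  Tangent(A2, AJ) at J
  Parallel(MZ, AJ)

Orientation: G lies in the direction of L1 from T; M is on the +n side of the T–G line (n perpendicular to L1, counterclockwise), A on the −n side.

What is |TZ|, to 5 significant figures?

58.370

The slot axis is L1's direction at 13.8°, so u = (cos 13.8°, sin 13.8°) = (0.97113, 0.23853) and n = (−sin 13.8°, cos 13.8°) = (-0.23853, 0.97113). T is at the origin and G lies 55.9 along u from T, so G = 55.9·u = (54.286, 13.334). Tangency of A1 to both parallel lines with radius 16.8 puts M and A at T ± 16.8·n: M = (-4.0074, 16.315), A = (4.0074, -16.315). Equal radii place Z and J the same way about G: Z = G + 16.8·n = (50.279, 29.649), J = G − 16.8·n = (58.294, -2.9810). Then |TZ| = |Z − T| = 58.370.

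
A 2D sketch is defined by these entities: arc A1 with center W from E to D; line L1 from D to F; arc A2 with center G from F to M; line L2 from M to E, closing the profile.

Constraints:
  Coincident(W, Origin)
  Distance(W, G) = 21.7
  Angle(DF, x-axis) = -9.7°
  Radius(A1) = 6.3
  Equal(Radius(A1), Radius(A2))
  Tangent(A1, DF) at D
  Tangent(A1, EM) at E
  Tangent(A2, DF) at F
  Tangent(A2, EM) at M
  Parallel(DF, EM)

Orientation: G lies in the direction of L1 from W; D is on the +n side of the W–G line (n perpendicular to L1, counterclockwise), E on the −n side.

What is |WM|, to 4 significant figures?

22.60

The slot axis is L1's direction at -9.7°, so u = (cos -9.7°, sin -9.7°) = (0.9857, -0.1685) and n = (−sin -9.7°, cos -9.7°) = (0.1685, 0.9857). W is at the origin and G lies 21.7 along u from W, so G = 21.7·u = (21.39, -3.656). Tangency of A1 to both parallel lines with radius 6.3 puts D and E at W ± 6.3·n: D = (1.061, 6.210), E = (-1.061, -6.210). Equal radii place F and M the same way about G: F = G + 6.3·n = (22.45, 2.554), M = G − 6.3·n = (20.33, -9.866). Then |WM| = |M − W| = 22.60.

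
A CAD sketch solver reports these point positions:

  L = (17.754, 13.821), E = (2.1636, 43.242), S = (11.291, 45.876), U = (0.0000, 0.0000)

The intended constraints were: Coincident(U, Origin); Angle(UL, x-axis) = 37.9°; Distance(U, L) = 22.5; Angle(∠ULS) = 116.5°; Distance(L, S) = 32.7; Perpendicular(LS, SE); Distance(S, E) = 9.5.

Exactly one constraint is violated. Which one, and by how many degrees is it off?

Perpendicular(LS, SE) — off by 4.70°.

U = (0.00, 0.00) ✓; UL at 37.90° ✓; |UL| = 22.50 ✓; ∠ULS = 116.5° ✓; |LS| = 32.70 ✓; ∠(LS, SE) = 94.70° ✗; |SE| = 9.500 ✓.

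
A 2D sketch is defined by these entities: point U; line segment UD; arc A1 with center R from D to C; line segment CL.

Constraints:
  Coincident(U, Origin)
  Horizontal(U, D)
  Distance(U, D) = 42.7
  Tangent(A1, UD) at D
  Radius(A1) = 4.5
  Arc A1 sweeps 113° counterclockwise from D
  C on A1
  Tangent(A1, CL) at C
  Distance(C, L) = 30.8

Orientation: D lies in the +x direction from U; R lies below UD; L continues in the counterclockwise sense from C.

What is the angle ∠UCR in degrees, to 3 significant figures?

148°

The tangent condition forces RD to be normal to UD, so R = D + (0, -4.5) = (42.7, -4.50). On A1, D sits at bearing 90° from R; a 113° counterclockwise sweep puts C at bearing 203°, so C = R + 4.5·(cos 203°, sin 203°) = (38.6, -6.26). Then cos ∠UCR = CU·CR / (|CU||CR|), giving 148°.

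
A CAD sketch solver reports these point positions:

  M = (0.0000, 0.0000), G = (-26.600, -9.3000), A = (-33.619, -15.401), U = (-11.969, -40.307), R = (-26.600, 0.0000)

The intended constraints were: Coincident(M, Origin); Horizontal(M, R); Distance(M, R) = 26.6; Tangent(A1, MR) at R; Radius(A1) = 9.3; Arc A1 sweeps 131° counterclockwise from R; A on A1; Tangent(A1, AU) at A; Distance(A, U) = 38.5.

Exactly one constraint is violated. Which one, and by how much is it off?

Distance(A, U) = 38.5 — off by 5.50.

M = (0.00, 0.00) ✓; M.y = 0.00, R.y = 0.00 ✓; |MR| = 26.60 ✓; ∠(GR, RM) = 90.00° ✓; |GR| = 9.300 ✓; bearing(G→A) − bearing(G→R) = 131.0° ✓; |GA| = 9.300 ✓; ∠(GA, AU) = 90.00° ✓; |AU| = 33.00 ✗.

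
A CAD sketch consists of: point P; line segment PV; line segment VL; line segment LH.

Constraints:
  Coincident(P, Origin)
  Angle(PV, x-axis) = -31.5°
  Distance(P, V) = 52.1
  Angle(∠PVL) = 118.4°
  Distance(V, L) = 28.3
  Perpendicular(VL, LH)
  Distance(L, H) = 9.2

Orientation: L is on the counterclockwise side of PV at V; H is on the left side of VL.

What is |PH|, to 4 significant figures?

64.49

P is at the origin; PV runs at -31.5° with length 52.1, so V = 52.1·(cos -31.5°, sin -31.5°) = (44.42, -27.22). ∠PVL = 118.4°, so VL runs at -31.5° + (180° − 118.4°) = 30.10° from the x-axis; with |VL| = 28.3, L = V + 28.3·(cos 30.10°, sin 30.10°) = (68.91, -13.03). VL is perpendicular to LH; with |LH| = 9.2 on the left of VL, H = L + 9.2·(-0.5015, 0.8652) = (64.29, -5.070). Then |PH| = |H − P| = 64.49.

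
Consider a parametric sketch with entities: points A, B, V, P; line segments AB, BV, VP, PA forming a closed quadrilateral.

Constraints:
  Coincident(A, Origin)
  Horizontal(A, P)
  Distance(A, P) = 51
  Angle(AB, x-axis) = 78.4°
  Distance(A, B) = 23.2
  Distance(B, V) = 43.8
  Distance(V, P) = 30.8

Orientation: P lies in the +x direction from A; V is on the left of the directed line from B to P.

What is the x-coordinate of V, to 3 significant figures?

47.7

Checks: |BV| = 43.80 ✓; |VP| = 30.80 ✓.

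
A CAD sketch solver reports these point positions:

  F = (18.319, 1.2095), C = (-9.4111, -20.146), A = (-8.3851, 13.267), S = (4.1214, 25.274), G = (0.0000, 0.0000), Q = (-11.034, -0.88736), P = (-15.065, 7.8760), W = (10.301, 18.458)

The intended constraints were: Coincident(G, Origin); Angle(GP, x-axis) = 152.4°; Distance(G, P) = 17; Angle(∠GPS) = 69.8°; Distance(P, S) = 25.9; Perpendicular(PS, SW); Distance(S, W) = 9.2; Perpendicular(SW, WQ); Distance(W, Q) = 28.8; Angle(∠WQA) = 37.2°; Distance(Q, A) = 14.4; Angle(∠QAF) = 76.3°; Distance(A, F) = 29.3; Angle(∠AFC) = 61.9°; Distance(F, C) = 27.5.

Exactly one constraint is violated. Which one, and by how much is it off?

Distance(F, C) = 27.5 — off by 7.50.

G = (0.00, 0.00) ✓; GP at 152.4° ✓; |GP| = 17.00 ✓; ∠GPS = 69.80° ✓; |PS| = 25.90 ✓; ∠(PS, SW) = 90.00° ✓; |SW| = 9.200 ✓; ∠(SW, WQ) = 90.00° ✓; |WQ| = 28.80 ✓; ∠WQA = 37.20° ✓; |QA| = 14.40 ✓; ∠QAF = 76.30° ✓; |AF| = 29.30 ✓; ∠AFC = 61.90° ✓; |FC| = 35.00 ✗.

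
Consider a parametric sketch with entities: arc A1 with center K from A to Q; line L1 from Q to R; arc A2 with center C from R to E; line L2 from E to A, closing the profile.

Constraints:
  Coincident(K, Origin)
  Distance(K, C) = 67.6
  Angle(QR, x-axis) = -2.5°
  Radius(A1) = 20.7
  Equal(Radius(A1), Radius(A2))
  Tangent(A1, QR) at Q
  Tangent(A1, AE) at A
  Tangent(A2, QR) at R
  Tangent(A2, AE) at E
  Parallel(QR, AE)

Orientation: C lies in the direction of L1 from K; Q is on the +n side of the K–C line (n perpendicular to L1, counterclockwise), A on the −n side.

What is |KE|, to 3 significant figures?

70.7

The slot axis is L1's direction at -2.5°, so u = (cos -2.5°, sin -2.5°) = (0.999, -0.0436) and n = (−sin -2.5°, cos -2.5°) = (0.0436, 0.999). K is at the origin and C lies 67.6 along u from K, so C = 67.6·u = (67.5, -2.95). Tangency of A1 to both parallel lines with radius 20.7 puts Q and A at K ± 20.7·n: Q = (0.903, 20.7), A = (-0.903, -20.7). Equal radii place R and E the same way about C: R = C + 20.7·n = (68.4, 17.7), E = C − 20.7·n = (66.6, -23.6). Then |KE| = |E − K| = 70.7.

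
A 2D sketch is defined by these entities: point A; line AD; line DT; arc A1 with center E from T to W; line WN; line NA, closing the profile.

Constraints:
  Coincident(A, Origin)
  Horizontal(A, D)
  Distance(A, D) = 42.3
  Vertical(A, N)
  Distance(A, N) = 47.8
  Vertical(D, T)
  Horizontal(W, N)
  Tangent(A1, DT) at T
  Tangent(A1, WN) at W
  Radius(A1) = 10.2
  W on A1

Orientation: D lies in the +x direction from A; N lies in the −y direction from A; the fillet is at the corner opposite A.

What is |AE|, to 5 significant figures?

49.439

A is at the origin; AD is horizontal with |AD| = 42.3 and D on the +x side, so D = (42.300, 0.0000). A and N share the same x with |AN| = 47.8 and N on the −y side, so N = (0.0000, -47.800). The virtual corner opposite A is at (42.300, -47.800). The tangent condition forces ET to be normal to DT and A1 meets WN tangentially, so EW is at right angles to WN, with radius 10.2, so the center E sits 10.2 in from both sides at E = (32.100, -37.600). Then |AE| = |E − A| = 49.439.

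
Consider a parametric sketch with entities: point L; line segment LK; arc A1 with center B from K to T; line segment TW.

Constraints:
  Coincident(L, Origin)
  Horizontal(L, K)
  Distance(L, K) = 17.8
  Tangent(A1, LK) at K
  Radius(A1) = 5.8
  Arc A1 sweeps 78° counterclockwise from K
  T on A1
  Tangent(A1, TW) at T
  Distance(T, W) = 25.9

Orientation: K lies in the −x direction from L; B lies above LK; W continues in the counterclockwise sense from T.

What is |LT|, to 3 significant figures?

13.0

L is at the origin; L and K share the same y with |LK| = 17.8 and K on the −x side, so K = (-17.8, 0.00). A1 meets LK tangentially, so BK is at right angles to LK, so B = K + (0, 5.8) = (-17.8, 5.80). On A1, K sits at bearing -90° from B; a 78° counterclockwise sweep puts T at bearing -12°, so T = B + 5.8·(cos -12°, sin -12°) = (-12.1, 4.59). Then |LT| = |T − L| = 13.0.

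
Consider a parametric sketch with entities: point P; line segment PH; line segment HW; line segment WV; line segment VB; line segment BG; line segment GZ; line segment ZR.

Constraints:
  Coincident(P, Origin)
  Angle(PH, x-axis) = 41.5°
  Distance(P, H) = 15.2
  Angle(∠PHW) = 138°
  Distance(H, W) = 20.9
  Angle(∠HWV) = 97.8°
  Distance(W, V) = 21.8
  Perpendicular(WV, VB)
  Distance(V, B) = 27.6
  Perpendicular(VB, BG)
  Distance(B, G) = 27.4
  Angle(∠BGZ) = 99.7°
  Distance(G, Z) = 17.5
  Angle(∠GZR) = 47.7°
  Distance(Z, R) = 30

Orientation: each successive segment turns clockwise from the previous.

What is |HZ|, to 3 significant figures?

11.8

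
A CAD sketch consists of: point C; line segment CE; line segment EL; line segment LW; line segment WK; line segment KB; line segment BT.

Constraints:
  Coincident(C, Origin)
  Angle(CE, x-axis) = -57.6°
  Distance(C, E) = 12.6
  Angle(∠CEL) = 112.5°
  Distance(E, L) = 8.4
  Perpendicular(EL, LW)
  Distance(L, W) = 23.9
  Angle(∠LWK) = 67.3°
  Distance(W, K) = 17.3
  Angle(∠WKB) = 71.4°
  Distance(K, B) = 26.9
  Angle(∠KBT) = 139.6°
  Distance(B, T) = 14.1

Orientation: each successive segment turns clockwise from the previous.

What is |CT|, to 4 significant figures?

33.42

C is at the origin; CE runs at -57.6° with length 12.6, so E = (6.751, -10.64). ∠CEL = 112.5° gives EL at -125.1° from the x-axis; with |EL| = 8.4, L = (1.921, -17.51). The perpendicularity gives LW at right angles to EL, so LW runs at 144.9°; with |LW| = 23.9, W = (-17.63, -3.768). ∠LWK = 67.3° gives WK at 32.20° from the x-axis; with |WK| = 17.3, K = (-2.993, 5.450). ∠WKB = 71.4° gives KB at -76.40° from the x-axis; with |KB| = 26.9, B = (3.332, -20.70). ∠KBT = 139.6° gives BT at -116.8° from the x-axis; with |BT| = 14.1, T = (-3.025, -33.28). Then |CT| = |T − C| = 33.42.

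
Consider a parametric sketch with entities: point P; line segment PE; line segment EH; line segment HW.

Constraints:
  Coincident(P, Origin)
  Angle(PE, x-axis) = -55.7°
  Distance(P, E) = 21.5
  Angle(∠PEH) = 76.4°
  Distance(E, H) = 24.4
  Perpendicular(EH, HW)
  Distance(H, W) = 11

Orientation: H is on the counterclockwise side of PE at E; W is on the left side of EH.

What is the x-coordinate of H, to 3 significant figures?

28.5

P is at the origin; PE runs at -55.7° with length 21.5, so E = 21.5·(cos -55.7°, sin -55.7°) = (12.1, -17.8). ∠PEH = 76.4°, so EH runs at -55.7° + (180° − 76.4°) = 47.9° from the x-axis; with |EH| = 24.4, H = E + 24.4·(cos 47.9°, sin 47.9°) = (28.5, 0.343). So H.x = 28.5.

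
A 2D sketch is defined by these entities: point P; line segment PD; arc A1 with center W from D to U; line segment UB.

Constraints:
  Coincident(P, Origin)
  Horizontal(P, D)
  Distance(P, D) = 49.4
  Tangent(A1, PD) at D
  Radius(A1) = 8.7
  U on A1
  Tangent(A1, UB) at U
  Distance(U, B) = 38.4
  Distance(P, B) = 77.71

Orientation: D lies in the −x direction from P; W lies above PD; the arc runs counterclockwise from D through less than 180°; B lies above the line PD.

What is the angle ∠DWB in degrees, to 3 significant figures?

160°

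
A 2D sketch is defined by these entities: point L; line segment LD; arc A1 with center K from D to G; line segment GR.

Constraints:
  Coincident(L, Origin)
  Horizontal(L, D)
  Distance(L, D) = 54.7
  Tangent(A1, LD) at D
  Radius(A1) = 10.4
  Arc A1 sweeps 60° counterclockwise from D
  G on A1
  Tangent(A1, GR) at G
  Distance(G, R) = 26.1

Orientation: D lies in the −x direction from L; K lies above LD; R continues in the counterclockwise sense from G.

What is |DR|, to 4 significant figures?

35.49

L is at the origin; L and D share the same y with |LD| = 54.7 and D on the −x side, so D = (-54.70, 0.000). A1 meets LD tangentially, so KD is at right angles to LD, so K = D + (0, 10.4) = (-54.70, 10.40). On A1, D sits at bearing -90° from K; a 60° counterclockwise sweep puts G at bearing -30°, so G = K + 10.4·(cos -30°, sin -30°) = (-45.69, 5.200). Tangency of A1 to GR means the radius KG is perpendicular to GR, so GR runs along (−sin -30°, cos -30°); with |GR| = 26.1, R = (-32.64, 27.80). Then |DR| = |R − D| = 35.49.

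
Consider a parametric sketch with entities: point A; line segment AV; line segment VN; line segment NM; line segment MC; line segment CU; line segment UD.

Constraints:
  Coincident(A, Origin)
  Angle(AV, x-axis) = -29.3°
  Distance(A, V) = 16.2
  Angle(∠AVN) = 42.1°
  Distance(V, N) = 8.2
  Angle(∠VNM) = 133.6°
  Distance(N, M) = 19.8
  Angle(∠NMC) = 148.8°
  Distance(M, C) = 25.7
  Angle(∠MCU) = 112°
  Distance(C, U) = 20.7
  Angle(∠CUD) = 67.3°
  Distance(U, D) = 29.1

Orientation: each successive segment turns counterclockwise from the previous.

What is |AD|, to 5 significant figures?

14.032

A is at the origin; AV runs at -29.3° with length 16.2, so V = (14.128, -7.9280). ∠AVN = 42.1° gives VN at 108.60° from the x-axis; with |VN| = 8.2, N = (11.512, -0.15629). ∠VNM = 133.6° gives NM at 155.00° from the x-axis; with |NM| = 19.8, M = (-6.4328, 8.2115). ∠NMC = 148.8° gives MC at -173.80° from the x-axis; with |MC| = 25.7, C = (-31.983, 5.4360). ∠MCU = 112.0° gives CU at -105.80° from the x-axis; with |CU| = 20.7, U = (-37.619, -14.482). ∠CUD = 67.3° gives UD at 6.9000° from the x-axis; with |UD| = 29.1, D = (-8.7295, -10.986). Then |AD| = |D − A| = 14.032.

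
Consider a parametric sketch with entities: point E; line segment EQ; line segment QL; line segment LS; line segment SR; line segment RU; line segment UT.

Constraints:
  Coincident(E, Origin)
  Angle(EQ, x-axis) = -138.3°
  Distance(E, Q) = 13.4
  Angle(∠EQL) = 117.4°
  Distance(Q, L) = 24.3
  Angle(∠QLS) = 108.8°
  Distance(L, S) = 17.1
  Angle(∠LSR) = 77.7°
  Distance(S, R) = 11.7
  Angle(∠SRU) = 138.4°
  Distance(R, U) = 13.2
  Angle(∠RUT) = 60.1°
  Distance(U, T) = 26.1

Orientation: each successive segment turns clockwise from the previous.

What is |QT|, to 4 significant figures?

31.06

E is at the origin; EQ runs at -138.3° with length 13.4, so Q = (-10.00, -8.914). ∠EQL = 117.4° gives QL at 159.1° from the x-axis; with |QL| = 24.3, L = (-32.71, -0.2454). ∠QLS = 108.8° gives LS at 87.90° from the x-axis; with |LS| = 17.1, S = (-32.08, 16.84). ∠LSR = 77.7° gives SR at -14.40° from the x-axis; with |SR| = 11.7, R = (-20.75, 13.93). ∠SRU = 138.4° gives RU at -56.00° from the x-axis; with |RU| = 13.2, U = (-13.37, 2.990). ∠RUT = 60.1° gives UT at -175.9° from the x-axis; with |UT| = 26.1, T = (-39.40, 1.124). Then |QT| = |T − Q| = 31.06.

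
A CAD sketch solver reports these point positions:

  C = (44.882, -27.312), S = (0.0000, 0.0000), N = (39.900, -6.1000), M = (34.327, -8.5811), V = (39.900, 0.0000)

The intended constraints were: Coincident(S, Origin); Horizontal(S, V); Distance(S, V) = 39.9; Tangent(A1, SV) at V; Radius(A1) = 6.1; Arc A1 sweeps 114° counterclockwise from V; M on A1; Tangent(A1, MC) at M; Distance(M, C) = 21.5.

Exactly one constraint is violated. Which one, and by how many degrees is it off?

Tangent(A1, MC) at M — off by 5.40°.

S = (0.00, 0.00) ✓; S.y = 0.00, V.y = 0.00 ✓; |SV| = 39.90 ✓; ∠(NV, VS) = 90.00° ✓; |NV| = 6.100 ✓; bearing(N→M) − bearing(N→V) = 114.0° ✓; |NM| = 6.100 ✓; ∠(NM, MC) = 84.60° ✗; |MC| = 21.50 ✓.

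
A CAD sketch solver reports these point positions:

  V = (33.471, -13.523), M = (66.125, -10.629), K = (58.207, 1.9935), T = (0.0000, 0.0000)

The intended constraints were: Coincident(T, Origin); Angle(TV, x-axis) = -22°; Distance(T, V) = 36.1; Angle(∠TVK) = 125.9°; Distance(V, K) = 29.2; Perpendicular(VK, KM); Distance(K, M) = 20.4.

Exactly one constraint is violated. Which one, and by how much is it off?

Distance(K, M) = 20.4 — off by 5.50.

T = (0.00, 0.00) ✓; TV at -22.00° ✓; |TV| = 36.10 ✓; ∠TVK = 125.9° ✓; |VK| = 29.20 ✓; ∠(VK, KM) = 90.00° ✓; |KM| = 14.90 ✗.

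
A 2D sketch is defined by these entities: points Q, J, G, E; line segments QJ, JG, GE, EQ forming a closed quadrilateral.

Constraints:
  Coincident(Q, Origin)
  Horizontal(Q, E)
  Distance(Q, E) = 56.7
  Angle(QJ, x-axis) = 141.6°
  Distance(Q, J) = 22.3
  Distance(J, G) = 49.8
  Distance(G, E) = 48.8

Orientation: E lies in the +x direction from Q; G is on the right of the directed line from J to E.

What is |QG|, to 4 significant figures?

28.33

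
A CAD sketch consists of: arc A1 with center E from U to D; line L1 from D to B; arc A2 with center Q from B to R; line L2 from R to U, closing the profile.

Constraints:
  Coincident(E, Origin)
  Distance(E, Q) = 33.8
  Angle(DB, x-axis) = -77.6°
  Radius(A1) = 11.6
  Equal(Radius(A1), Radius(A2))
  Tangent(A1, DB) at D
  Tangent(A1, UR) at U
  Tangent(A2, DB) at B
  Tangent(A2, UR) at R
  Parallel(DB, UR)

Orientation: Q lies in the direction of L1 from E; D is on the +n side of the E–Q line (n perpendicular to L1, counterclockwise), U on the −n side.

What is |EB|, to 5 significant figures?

35.735

The slot axis is L1's direction at -77.6°, so u = (cos -77.6°, sin -77.6°) = (0.21474, -0.97667) and n = (−sin -77.6°, cos -77.6°) = (0.97667, 0.21474). E is at the origin and Q lies 33.8 along u from E, so Q = 33.8·u = (7.2581, -33.012). Tangency of A1 to both parallel lines with radius 11.6 puts D and U at E ± 11.6·n: D = (11.329, 2.4909), U = (-11.329, -2.4909). Equal radii place B and R the same way about Q: B = Q + 11.6·n = (18.587, -30.521), R = Q − 11.6·n = (-4.0713, -35.502). Then |EB| = |B − E| = 35.735.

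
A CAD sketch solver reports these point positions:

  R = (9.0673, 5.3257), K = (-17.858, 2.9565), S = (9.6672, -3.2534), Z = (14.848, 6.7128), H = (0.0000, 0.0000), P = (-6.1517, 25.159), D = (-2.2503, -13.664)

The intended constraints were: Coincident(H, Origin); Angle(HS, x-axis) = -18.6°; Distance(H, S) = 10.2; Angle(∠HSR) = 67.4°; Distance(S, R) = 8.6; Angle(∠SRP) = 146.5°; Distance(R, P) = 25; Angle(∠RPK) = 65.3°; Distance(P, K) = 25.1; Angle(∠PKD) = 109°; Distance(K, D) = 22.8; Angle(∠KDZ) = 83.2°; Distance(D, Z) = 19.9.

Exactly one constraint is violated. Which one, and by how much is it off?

Distance(D, Z) = 19.9 — off by 6.70.

H = (0.00, 0.00) ✓; HS at -18.60° ✓; |HS| = 10.20 ✓; ∠HSR = 67.40° ✓; |SR| = 8.600 ✓; ∠SRP = 146.5° ✓; |RP| = 25.00 ✓; ∠RPK = 65.30° ✓; |PK| = 25.10 ✓; ∠PKD = 109.0° ✓; |KD| = 22.80 ✓; ∠KDZ = 83.20° ✓; |DZ| = 26.60 ✗.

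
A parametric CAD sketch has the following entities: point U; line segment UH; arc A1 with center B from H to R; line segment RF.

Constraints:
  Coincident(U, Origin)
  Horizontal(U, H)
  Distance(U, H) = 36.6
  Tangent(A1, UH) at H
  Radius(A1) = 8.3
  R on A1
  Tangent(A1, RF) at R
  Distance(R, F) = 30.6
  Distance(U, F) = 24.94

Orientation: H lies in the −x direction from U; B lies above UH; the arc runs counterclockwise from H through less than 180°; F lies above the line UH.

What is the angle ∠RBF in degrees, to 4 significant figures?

74.82°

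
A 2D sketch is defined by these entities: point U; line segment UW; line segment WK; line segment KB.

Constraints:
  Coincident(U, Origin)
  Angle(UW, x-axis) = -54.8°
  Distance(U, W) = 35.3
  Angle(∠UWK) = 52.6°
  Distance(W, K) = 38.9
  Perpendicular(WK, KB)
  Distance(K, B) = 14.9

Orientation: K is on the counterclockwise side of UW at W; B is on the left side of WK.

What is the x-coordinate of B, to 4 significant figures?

17.76

∠UWK = 52.6°, so WK runs at -54.8° + (180° − 52.6°) = 72.60° from the x-axis; with |WK| = 38.9, K = W + 38.9·(cos 72.60°, sin 72.60°) = (31.98, 8.275). WK is perpendicular to KB; with |KB| = 14.9 on the left of WK, B = K + 14.9·(-0.9542, 0.2990) = (17.76, 12.73). So B.x = 17.76.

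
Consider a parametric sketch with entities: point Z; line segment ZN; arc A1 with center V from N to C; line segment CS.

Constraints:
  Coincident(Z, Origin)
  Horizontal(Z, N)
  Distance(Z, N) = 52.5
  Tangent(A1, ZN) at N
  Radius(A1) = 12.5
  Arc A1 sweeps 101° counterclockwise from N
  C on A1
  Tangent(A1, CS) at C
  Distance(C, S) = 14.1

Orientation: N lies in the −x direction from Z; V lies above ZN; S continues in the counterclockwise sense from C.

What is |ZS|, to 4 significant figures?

51.65

Z is at the origin; ZN is horizontal with |ZN| = 52.5 and N on the −x side, so N = (-52.50, 0.000). A1 meets ZN tangentially, so VN is at right angles to ZN, so V = N + (0, 12.5) = (-52.50, 12.50). On A1, N sits at bearing -90° from V; a 101° counterclockwise sweep puts C at bearing 11°, so C = V + 12.5·(cos 11°, sin 11°) = (-40.23, 14.89). Since A1 is tangent to CS there, VC ⟂ CS, so CS runs along (−sin 11°, cos 11°); with |CS| = 14.1, S = (-42.92, 28.73). Then |ZS| = |S − Z| = 51.65.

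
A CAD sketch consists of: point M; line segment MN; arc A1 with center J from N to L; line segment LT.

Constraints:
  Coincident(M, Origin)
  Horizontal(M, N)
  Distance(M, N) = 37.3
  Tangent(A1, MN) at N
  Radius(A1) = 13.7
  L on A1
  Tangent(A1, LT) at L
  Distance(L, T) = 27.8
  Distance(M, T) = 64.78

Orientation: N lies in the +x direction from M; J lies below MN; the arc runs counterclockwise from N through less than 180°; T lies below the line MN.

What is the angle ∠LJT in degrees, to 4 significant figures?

63.77°

Checks: ∠(JN, NM) = 90.00° ✓; |JL| = 13.70 ✓; ∠(JL, LT) = 90.00° ✓; |LT| = 27.80 ✓; |MT| = 64.78 ✓.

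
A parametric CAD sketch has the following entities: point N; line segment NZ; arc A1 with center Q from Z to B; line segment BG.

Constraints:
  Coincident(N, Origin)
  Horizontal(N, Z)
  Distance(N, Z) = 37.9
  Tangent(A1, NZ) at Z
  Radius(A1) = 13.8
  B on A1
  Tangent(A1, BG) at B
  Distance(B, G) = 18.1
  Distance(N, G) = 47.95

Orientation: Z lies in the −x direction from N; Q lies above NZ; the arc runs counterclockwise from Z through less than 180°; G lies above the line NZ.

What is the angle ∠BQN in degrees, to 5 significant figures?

42.144°

N is at the origin; N and Z share the same y with |NZ| = 37.9 and Z on the −x side, so Z = (-37.900, 0.0000). Since A1 is tangent to NZ there, QZ ⟂ NZ, so Q = Z + (0, 13.8) = (-37.900, 13.800). Since QB ⟂ BG (tangency), |QG| = √(13.8² + 18.1²) = 22.761 regardless of where B sits on A1. So G lies on both circle(N, 47.95) and circle(Q, 22.761); the above-NZ intersection is G = (-31.938, 35.766). B is the foot of the tangent from G: B = (-25.117, 19.000).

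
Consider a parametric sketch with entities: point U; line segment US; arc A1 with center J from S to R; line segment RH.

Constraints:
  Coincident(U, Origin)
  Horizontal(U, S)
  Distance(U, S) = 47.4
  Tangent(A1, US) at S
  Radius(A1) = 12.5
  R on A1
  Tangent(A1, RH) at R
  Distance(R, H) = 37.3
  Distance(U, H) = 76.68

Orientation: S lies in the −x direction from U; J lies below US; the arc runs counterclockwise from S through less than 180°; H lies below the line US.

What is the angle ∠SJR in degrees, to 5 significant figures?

93.286°

U is at the origin; US is horizontal with |US| = 47.4 and S on the −x side, so S = (-47.400, 0.0000). Tangency of A1 to US means the radius JS is perpendicular to US, so J = S + (0, -12.5) = (-47.400, -12.500). Since JR ⟂ RH (tangency), |JH| = √(12.5² + 37.3²) = 39.339 regardless of where R sits on A1. So H lies on both circle(U, 76.68) and circle(J, 39.339); the below-US intersection is H = (-57.742, -50.455). R is the foot of the tangent from H: R = (-59.879, -13.216).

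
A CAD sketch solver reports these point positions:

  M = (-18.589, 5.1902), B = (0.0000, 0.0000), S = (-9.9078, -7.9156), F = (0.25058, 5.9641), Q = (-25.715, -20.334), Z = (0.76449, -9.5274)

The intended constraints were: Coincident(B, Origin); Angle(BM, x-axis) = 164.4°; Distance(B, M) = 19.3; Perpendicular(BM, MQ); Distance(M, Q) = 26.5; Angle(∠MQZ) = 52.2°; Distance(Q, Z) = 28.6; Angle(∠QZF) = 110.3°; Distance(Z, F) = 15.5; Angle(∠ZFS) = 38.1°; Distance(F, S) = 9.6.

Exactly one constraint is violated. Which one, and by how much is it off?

Distance(F, S) = 9.6 — off by 7.60.

B = (0.00, 0.00) ✓; BM at 164.4° ✓; |BM| = 19.30 ✓; ∠(BM, MQ) = 90.00° ✓; |MQ| = 26.50 ✓; ∠MQZ = 52.20° ✓; |QZ| = 28.60 ✓; ∠QZF = 110.3° ✓; |ZF| = 15.50 ✓; ∠ZFS = 38.10° ✓; |FS| = 17.20 ✗.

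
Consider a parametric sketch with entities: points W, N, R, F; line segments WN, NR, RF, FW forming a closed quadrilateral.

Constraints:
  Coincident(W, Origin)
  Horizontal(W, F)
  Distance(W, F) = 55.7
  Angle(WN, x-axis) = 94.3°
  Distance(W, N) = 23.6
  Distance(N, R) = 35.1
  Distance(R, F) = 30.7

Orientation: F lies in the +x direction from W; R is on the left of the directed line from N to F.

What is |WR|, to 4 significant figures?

39.27

Checks: |NR| = 35.10 ✓; |RF| = 30.70 ✓.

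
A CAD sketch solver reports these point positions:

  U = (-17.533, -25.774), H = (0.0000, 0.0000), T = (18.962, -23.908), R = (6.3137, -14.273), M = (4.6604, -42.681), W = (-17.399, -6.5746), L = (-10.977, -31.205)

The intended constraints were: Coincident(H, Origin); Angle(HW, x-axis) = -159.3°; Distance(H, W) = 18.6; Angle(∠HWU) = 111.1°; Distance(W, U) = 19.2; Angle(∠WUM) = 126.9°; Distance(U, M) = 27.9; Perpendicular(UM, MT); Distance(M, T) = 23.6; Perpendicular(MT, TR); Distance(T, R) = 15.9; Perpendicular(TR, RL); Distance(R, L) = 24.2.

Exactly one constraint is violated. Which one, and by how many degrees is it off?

Perpendicular(TR, RL) — off by 8.30°.

H = (0.00, 0.00) ✓; HW at -159.3° ✓; |HW| = 18.60 ✓; ∠HWU = 111.1° ✓; |WU| = 19.20 ✓; ∠WUM = 126.9° ✓; |UM| = 27.90 ✓; ∠(UM, MT) = 90.00° ✓; |MT| = 23.60 ✓; ∠(MT, TR) = 90.00° ✓; |TR| = 15.90 ✓; ∠(TR, RL) = 81.70° ✗; |RL| = 24.20 ✓.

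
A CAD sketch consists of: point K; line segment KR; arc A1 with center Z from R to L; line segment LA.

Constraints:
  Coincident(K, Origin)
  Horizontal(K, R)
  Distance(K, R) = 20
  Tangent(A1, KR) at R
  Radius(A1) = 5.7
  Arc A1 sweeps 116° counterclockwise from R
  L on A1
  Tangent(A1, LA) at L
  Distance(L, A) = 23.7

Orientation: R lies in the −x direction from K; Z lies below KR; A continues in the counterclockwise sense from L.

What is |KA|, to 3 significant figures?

33.0

On A1, R sits at bearing 90° from Z; a 116° counterclockwise sweep puts L at bearing 206°, so L = Z + 5.7·(cos 206°, sin 206°) = (-25.1, -8.20). A1 meets LA tangentially, so ZL is at right angles to LA, so LA runs along (−sin 206°, cos 206°); with |LA| = 23.7, A = (-14.7, -29.5). Then |KA| = |A − K| = 33.0.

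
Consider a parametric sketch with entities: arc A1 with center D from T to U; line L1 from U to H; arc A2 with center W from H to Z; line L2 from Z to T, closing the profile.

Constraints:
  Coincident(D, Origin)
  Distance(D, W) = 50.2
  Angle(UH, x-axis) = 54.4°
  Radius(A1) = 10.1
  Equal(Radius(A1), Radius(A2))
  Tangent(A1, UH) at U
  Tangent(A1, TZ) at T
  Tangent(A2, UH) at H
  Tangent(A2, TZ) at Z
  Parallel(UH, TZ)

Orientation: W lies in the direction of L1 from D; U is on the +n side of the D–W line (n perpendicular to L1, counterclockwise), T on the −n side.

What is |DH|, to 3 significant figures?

51.2

The slot axis is L1's direction at 54.4°, so u = (cos 54.4°, sin 54.4°) = (0.582, 0.813) and n = (−sin 54.4°, cos 54.4°) = (-0.813, 0.582). D is at the origin and W lies 50.2 along u from D, so W = 50.2·u = (29.2, 40.8). Tangency of A1 to both parallel lines with radius 10.1 puts U and T at D ± 10.1·n: U = (-8.21, 5.88), T = (8.21, -5.88). Equal radii place H and Z the same way about W: H = W + 10.1·n = (21.0, 46.7), Z = W − 10.1·n = (37.4, 34.9). Then |DH| = |H − D| = 51.2.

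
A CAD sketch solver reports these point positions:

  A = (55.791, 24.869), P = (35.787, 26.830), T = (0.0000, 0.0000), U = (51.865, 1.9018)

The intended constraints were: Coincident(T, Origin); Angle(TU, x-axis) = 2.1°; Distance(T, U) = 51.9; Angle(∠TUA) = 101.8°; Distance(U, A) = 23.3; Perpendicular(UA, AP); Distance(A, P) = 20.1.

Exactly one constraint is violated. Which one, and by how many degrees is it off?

Perpendicular(UA, AP) — off by 4.10°.

T = (0.00, 0.00) ✓; TU at 2.100° ✓; |TU| = 51.90 ✓; ∠TUA = 101.8° ✓; |UA| = 23.30 ✓; ∠(UA, AP) = 94.10° ✗; |AP| = 20.10 ✓.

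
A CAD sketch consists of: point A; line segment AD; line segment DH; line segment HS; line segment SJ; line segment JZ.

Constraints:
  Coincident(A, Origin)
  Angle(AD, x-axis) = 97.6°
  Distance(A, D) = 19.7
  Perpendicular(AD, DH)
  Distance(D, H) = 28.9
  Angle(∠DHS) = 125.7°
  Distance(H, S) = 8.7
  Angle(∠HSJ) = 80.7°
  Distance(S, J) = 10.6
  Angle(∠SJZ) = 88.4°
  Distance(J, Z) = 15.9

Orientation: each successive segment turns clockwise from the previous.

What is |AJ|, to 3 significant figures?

25.7

∠DHS = 125.7° gives HS at -46.7° from the x-axis; with |HS| = 8.7, S = (32.0, 17.0). ∠HSJ = 80.7° gives SJ at -146° from the x-axis; with |SJ| = 10.6, J = (23.2, 11.1). Then |AJ| = |J − A| = 25.7.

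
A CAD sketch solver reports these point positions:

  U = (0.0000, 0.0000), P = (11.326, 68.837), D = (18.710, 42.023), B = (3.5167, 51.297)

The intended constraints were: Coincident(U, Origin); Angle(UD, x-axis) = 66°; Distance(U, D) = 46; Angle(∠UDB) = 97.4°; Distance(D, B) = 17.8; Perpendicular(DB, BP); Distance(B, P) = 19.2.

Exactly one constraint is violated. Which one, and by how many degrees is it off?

Perpendicular(DB, BP) — off by 7.40°.

U = (0.00, 0.00) ✓; UD at 66.00° ✓; |UD| = 46.00 ✓; ∠UDB = 97.40° ✓; |DB| = 17.80 ✓; ∠(DB, BP) = 82.60° ✗; |BP| = 19.20 ✓.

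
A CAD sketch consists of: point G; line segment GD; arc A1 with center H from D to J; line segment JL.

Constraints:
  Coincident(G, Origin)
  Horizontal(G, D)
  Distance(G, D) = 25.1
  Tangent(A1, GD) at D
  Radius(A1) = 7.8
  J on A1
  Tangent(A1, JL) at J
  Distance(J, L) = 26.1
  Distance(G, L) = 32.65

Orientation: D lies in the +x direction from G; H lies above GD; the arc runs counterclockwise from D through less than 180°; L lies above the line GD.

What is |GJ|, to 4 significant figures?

33.19

Checks: |HJ| = 7.800 ✓; ∠(HJ, JL) = 90.00° ✓; |JL| = 26.10 ✓; |GL| = 32.65 ✓.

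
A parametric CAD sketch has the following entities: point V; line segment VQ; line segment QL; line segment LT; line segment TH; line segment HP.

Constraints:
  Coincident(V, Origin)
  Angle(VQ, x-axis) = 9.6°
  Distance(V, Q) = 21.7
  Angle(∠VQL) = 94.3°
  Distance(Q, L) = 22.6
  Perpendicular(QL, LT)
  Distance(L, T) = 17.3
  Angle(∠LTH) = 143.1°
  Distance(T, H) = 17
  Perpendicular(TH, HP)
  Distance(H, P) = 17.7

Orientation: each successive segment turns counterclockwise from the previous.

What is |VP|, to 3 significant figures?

1.38

V is at the origin; VQ runs at 9.6° with length 21.7, so Q = (21.4, 3.62). ∠VQL = 94.3° gives QL at 95.3° from the x-axis; with |QL| = 22.6, L = (19.3, 26.1). The perpendicularity gives LT at right angles to QL, so LT runs at -175°; with |LT| = 17.3, T = (2.08, 24.5). ∠LTH = 143.1° gives TH at -138° from the x-axis; with |TH| = 17.0, H = (-10.5, 13.1). TH is perpendicular to HP, so HP runs at -47.8°; with |HP| = 17.7, P = (1.38, -0.00724). Then |VP| = |P − V| = 1.38.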